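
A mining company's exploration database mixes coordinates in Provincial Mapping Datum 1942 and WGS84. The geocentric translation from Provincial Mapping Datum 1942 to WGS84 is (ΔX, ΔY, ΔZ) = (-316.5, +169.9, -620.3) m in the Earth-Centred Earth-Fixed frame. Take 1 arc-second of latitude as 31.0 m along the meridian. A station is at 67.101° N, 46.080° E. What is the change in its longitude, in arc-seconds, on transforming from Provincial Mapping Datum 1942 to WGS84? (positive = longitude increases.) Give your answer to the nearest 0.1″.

Δλ = 28.7″

sin φ = 0.921192, cos φ = 0.389108, sin λ = 0.720309, cos λ = 0.693653.
East component: ΔE = −sin λ·ΔX + cos λ·ΔY = −(0.720309)(-316.5) + (0.693653)(169.9) = 345.83 m.
1° of latitude spans 3600 × 31.00 = 111600 m; at latitude φ, 1° of longitude spans that × cos φ = 43424.4 m, so Δλ = 345.83 / 43424.4 × 3600 = 28.670″.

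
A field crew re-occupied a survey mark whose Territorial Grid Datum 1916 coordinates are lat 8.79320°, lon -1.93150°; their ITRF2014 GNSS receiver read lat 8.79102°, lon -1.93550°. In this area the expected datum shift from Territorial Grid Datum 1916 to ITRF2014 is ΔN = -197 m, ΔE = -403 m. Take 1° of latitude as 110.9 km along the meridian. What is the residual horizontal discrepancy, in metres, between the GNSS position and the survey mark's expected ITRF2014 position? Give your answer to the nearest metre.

57 m

Observed coordinate differences: Δφ = -0.00218°, Δλ = -0.00400°.
Converting to metres (1° lat = 110900 m, cos φ = 0.988247): observed ΔN = -241.8 m, observed ΔE = -438.4 m.
Subtracting the expected shift leaves a residual of -241.8 − (-197) = -44.8 m north and -438.4 − (-403) = -35.4 m east.
Residual distance = √((-44.8)² + (-35.4)²) = 57.1 m.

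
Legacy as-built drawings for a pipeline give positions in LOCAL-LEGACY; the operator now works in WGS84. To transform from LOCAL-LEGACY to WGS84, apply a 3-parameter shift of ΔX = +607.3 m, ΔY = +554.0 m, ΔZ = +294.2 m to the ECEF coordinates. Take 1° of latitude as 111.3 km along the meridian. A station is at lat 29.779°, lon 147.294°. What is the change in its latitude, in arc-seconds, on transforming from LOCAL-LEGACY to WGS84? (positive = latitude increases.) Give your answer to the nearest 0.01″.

sin φ = 0.496656, cos φ = 0.867948, sin λ = 0.540328, cos λ = -0.841454.
North component: ΔN = −sin φ cos λ·ΔX − sin φ sin λ·ΔY + cos φ·ΔZ = −(0.496656)(-0.841454)(607.3) − (0.496656)(0.540328)(554.0) + (0.867948)(294.2) = 360.48 m.
1° of latitude spans 111300 m, so Δφ = 360.48 / 111300 × 3600 = 11.660″.

Δφ = 11.66″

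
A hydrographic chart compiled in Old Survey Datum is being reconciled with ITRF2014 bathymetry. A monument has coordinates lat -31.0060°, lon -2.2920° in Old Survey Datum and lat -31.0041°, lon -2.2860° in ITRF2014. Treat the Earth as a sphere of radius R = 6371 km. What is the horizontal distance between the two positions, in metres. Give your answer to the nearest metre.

Δφ = -31.0041° − -31.0060° = +0.0019°; Δλ = -2.2860° − -2.2920° = +0.0060°.
1° along a meridian = πR/180 = 111195 m.
ΔN = Δφ × 111195 = 211.3 m; ΔE = Δλ × 111195 × cos(-31.0060°) = +0.0060 × 111195 × 0.857113 = 571.8 m.
Distance = √(ΔE² + ΔN²) = √(571.8² + 211.3²) = 609.6 m.

610 m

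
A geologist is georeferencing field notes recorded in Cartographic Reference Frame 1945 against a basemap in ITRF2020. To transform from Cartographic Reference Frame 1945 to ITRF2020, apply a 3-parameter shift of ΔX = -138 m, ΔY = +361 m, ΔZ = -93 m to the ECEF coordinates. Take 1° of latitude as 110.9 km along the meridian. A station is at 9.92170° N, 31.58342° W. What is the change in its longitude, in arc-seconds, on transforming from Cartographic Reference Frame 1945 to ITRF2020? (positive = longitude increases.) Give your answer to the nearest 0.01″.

sin φ = 0.172302, cos φ = 0.985044, sin λ = -0.523739, cos λ = 0.851879.
East component: ΔE = −sin λ·ΔX + cos λ·ΔY = −(-0.523739)(-138) + (0.851879)(361) = 235.25 m.
1° of latitude spans 110900 m; at latitude φ, 1° of longitude spans that × cos φ = 109241.4 m, so Δλ = 235.25 / 109241.4 × 3600 = 7.753″.

Δλ = 7.75″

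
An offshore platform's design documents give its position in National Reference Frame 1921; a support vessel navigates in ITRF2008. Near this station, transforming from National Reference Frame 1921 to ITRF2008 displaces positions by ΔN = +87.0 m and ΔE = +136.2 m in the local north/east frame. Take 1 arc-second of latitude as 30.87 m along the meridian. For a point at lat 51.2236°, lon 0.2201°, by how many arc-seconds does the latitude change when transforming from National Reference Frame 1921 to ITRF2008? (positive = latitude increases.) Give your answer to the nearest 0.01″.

1″ of latitude = 30.87 m, so Δφ = 87.0 / 30.87 = 2.818″.

Δφ = 2.82″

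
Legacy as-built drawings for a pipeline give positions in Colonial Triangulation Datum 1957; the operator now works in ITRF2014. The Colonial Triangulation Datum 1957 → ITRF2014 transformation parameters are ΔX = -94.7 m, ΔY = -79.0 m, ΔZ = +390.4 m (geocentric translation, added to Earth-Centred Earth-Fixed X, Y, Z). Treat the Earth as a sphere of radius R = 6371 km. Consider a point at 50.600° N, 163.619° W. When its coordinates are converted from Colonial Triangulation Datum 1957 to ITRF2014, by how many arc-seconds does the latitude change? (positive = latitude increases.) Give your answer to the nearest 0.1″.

Δφ = 5.2″

sin φ = 0.772734, cos φ = 0.634731, sin λ = -0.282023, cos λ = -0.959408.
North component: ΔN = −sin φ cos λ·ΔX − sin φ sin λ·ΔY + cos φ·ΔZ = −(0.772734)(-0.959408)(-94.7) − (0.772734)(-0.282023)(-79.0) + (0.634731)(390.4) = 160.38 m.
1° of latitude spans πR/180 = 111195 m, so Δφ = 160.38 / 111195 × 3600 = 5.192″.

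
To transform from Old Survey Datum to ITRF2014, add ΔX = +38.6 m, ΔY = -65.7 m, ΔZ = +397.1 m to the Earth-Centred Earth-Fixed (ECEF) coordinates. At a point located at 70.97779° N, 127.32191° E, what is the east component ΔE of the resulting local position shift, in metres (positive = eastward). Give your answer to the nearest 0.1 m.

At φ = 70.97779°, λ = 127.32191°: sin φ = 0.945392, cos φ = 0.325935, sin λ = 0.795242, cos λ = -0.606293.
ΔE = −sin λ·ΔX + cos λ·ΔY = −(0.795242)·(38.6) + (-0.606293)·(-65.7) = 9.14 m.

ΔE = 9.1 m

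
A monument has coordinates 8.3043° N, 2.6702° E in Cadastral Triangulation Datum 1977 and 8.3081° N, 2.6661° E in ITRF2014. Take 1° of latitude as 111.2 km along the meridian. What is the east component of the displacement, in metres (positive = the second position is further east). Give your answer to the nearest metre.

ΔE = -451 m

Δφ = 8.3081° − 8.3043° = +0.0038°; Δλ = 2.6661° − 2.6702° = -0.0041°.
ΔN = Δφ × 111200 = 422.6 m; ΔE = Δλ × 111200 × cos(8.3043°) = -0.0041 × 111200 × 0.989515 = -451.1 m.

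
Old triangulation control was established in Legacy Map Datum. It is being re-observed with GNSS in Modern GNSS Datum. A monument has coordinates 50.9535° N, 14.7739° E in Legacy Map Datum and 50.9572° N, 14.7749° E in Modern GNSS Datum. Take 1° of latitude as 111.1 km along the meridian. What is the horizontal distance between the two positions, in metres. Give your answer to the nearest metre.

Δφ = 50.9572° − 50.9535° = +0.0037°; Δλ = 14.7749° − 14.7739° = +0.0010°.
ΔN = Δφ × 111100 = 411.1 m; ΔE = Δλ × 111100 × cos(50.9535°) = +0.0010 × 111100 × 0.629951 = 70.0 m.
Distance = √(ΔE² + ΔN²) = √(70.0² + 411.1²) = 417.0 m.

417 m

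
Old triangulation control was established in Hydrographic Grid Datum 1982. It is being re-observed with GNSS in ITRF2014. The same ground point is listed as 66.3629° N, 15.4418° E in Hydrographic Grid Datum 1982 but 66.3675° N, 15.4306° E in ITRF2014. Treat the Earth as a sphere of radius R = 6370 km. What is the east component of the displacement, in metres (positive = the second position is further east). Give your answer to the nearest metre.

Δφ = 66.3675° − 66.3629° = +0.0046°; Δλ = 15.4306° − 15.4418° = -0.0112°.
1° along a meridian = πR/180 = 111177 m.
ΔN = Δφ × 111177 = 511.4 m; ΔE = Δλ × 111177 × cos(66.3629°) = -0.0112 × 111177 × 0.400942 = -499.2 m.

ΔE = -499 m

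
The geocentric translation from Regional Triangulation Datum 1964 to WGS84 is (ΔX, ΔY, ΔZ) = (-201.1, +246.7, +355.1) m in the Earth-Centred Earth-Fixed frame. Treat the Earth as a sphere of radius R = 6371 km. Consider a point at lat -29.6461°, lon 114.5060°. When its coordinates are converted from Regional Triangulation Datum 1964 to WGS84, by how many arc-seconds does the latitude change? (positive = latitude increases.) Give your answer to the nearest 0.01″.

sin φ = -0.494641, cos φ = 0.869097, sin λ = 0.909918, cos λ = -0.414789.
North component: ΔN = −sin φ cos λ·ΔX − sin φ sin λ·ΔY + cos φ·ΔZ = −(-0.494641)(-0.414789)(-201.1) − (-0.494641)(0.909918)(246.7) + (0.869097)(355.1) = 460.91 m.
1° of latitude spans πR/180 = 111195 m, so Δφ = 460.91 / 111195 × 3600 = 14.922″.

Δφ = 14.92″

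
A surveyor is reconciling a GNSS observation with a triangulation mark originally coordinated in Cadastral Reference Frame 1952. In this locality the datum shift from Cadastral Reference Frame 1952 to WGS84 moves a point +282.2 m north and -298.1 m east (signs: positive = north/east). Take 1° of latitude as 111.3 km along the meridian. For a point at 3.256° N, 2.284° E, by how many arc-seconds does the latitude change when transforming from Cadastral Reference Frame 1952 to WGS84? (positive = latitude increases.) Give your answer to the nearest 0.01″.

1° of latitude = 111.3 km, so Δφ = 282.2 / 111300 = 0.0025355° = 9.128″.

Δφ = 9.13″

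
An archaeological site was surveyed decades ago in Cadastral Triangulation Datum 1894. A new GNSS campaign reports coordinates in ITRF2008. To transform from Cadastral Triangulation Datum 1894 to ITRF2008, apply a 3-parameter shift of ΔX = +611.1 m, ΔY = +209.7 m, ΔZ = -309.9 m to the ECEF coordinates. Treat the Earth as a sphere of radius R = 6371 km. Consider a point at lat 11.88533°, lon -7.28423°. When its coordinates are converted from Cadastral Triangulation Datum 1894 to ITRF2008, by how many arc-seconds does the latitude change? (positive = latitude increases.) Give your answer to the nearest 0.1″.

Δφ = -13.7″

sin φ = 0.205954, cos φ = 0.978562, sin λ = -0.126792, cos λ = 0.991929.
North component: ΔN = −sin φ cos λ·ΔX − sin φ sin λ·ΔY + cos φ·ΔZ = −(0.205954)(0.991929)(611.1) − (0.205954)(-0.126792)(209.7) + (0.978562)(-309.9) = -422.62 m.
1° of latitude spans πR/180 = 111195 m, so Δφ = -422.62 / 111195 × 3600 = -13.683″.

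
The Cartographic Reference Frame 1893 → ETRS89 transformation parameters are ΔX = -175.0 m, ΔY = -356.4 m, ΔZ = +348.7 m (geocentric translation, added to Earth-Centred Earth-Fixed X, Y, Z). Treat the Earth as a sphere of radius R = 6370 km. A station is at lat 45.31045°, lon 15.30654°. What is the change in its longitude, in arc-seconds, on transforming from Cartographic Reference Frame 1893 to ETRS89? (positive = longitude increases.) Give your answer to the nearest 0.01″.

Δλ = -13.70″

sin φ = 0.710928, cos φ = 0.703265, sin λ = 0.263983, cos λ = 0.964527.
East component: ΔE = −sin λ·ΔX + cos λ·ΔY = −(0.263983)(-175.0) + (0.964527)(-356.4) = -297.56 m.
1° of latitude spans πR/180 = 111177 m; at latitude φ, 1° of longitude spans that × cos φ = 78187.2 m, so Δλ = -297.56 / 78187.2 × 3600 = -13.701″.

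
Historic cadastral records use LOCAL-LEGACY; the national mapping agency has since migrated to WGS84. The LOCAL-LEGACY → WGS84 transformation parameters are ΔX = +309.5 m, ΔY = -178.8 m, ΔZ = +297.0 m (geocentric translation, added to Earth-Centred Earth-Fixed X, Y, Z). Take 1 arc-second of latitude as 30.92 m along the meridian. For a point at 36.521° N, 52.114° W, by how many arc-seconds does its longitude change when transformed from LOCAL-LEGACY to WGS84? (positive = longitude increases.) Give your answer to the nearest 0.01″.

Δλ = 5.41″

sin φ = 0.595117, cos φ = 0.803639, sin λ = -0.789234, cos λ = 0.614092.
East component: ΔE = −sin λ·ΔX + cos λ·ΔY = −(-0.789234)(309.5) + (0.614092)(-178.8) = 134.47 m.
1° of latitude spans 3600 × 30.92 = 111312 m; at latitude φ, 1° of longitude spans that × cos φ = 89454.6 m, so Δλ = 134.47 / 89454.6 × 3600 = 5.412″.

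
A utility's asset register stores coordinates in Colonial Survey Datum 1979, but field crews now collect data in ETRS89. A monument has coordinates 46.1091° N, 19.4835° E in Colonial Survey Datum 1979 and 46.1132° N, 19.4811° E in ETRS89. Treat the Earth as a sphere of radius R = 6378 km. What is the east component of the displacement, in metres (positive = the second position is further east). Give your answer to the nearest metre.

Δφ = 46.1132° − 46.1091° = +0.0041°; Δλ = 19.4811° − 19.4835° = -0.0024°.
1° along a meridian = πR/180 = 111317 m.
ΔN = Δφ × 111317 = 456.4 m; ΔE = Δλ × 111317 × cos(46.1091°) = -0.0024 × 111317 × 0.693287 = -185.2 m.

ΔE = -185 m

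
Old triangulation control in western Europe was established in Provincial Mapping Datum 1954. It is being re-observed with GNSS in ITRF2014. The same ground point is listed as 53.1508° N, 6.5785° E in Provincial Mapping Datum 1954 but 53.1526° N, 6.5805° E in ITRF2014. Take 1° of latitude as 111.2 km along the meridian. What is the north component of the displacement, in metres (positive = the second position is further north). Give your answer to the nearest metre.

Δφ = 53.1526° − 53.1508° = +0.0018°; Δλ = 6.5805° − 6.5785° = +0.0020°.
ΔN = Δφ × 111200 = 200.2 m; ΔE = Δλ × 111200 × cos(53.1508°) = +0.0020 × 111200 × 0.599711 = 133.4 m.

ΔN = 200 m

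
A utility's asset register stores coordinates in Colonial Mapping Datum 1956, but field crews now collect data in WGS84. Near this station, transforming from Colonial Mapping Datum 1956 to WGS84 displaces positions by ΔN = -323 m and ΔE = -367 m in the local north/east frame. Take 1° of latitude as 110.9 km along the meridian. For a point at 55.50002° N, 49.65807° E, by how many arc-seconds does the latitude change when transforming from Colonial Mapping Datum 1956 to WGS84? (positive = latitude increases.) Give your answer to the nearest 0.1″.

1° of latitude = 110.9 km, so Δφ = -323.0 / 110900 = -0.0029125° = -10.485″.

Δφ = -10.5″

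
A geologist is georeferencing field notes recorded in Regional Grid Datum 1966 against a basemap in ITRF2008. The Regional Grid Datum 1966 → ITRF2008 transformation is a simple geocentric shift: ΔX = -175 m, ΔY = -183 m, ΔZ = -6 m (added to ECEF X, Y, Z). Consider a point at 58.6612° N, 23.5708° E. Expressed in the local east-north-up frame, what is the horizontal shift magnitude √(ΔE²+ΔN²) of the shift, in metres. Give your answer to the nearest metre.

The local east axis at (φ, λ) is (−sin λ, cos λ, 0), so ΔE = −sin(23.5708°)·(-175) + cos(23.5708°)·(-183) = -97.75 m.
The local north axis is (−sin φ cos λ, −sin φ sin λ, cos φ), giving ΔN = 136.998 + 62.502 − 3.121 = 196.38 m.
Horizontal magnitude = √(ΔE² + ΔN²) = √((-97.75)² + 196.38²) = 219.36 m.

219 m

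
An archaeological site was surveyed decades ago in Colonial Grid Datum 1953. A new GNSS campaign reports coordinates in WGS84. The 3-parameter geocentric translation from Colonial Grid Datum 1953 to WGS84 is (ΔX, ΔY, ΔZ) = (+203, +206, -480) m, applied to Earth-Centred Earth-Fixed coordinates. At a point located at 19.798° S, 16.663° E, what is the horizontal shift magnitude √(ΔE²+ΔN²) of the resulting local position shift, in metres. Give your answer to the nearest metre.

391 m

At φ = -19.798°, λ = 16.663°: sin φ = -0.338705, cos φ = 0.940893, sin λ = 0.286742, cos λ = 0.958008.
ΔE = −sin λ·ΔX + cos λ·ΔY = −(0.286742)·(203) + (0.958008)·(206) = 139.14 m.
ΔN = −sin φ cos λ·ΔX − sin φ sin λ·ΔY + cos φ·ΔZ = −(-0.338705)(0.958008)(203) − (-0.338705)(0.286742)(206) + (0.940893)(-480) = -365.75 m.
Horizontal magnitude = √(ΔE² + ΔN²) = √(139.14² + (-365.75)²) = 391.32 m.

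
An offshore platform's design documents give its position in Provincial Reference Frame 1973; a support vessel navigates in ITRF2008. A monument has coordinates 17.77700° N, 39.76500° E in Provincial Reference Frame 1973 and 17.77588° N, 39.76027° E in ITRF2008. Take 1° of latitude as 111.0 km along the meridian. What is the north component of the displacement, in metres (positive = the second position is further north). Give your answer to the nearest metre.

Δφ = 17.77588° − 17.77700° = -0.00112°; Δλ = 39.76027° − 39.76500° = -0.00473°.
ΔN = Δφ × 111000 = -124.3 m; ΔE = Δλ × 111000 × cos(17.77700°) = -0.00473 × 111000 × 0.952252 = -500.0 m.

ΔN = -124 m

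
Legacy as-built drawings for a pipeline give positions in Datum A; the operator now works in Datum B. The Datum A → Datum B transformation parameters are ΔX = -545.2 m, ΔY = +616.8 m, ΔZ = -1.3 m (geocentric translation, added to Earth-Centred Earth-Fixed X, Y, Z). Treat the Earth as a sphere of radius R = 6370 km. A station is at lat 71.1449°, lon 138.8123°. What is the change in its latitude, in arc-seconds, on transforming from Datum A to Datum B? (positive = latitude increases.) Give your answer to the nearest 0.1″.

sin φ = 0.946339, cos φ = 0.323176, sin λ = 0.658528, cos λ = -0.752556.
North component: ΔN = −sin φ cos λ·ΔX − sin φ sin λ·ΔY + cos φ·ΔZ = −(0.946339)(-0.752556)(-545.2) − (0.946339)(0.658528)(616.8) + (0.323176)(-1.3) = -773.08 m.
1° of latitude spans πR/180 = 111177 m, so Δφ = -773.08 / 111177 × 3600 = -25.033″.

Δφ = -25.0″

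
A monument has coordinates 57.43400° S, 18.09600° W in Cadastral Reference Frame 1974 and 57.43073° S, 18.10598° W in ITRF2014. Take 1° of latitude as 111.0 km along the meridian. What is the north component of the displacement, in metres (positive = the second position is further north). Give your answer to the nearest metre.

ΔN = 363 m

Δφ = -57.43073° − -57.43400° = +0.00327°; Δλ = -18.10598° − -18.09600° = -0.00998°.
ΔN = Δφ × 111000 = 363.0 m; ΔE = Δλ × 111000 × cos(-57.43400°) = -0.00998 × 111000 × 0.538271 = -596.3 m.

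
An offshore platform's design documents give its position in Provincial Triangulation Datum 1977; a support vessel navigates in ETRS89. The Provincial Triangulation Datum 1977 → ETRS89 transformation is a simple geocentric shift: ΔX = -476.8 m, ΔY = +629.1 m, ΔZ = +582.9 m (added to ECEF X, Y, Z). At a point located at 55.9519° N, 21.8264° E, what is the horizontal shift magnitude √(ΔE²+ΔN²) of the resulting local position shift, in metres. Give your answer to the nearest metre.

The local east axis at (φ, λ) is (−sin λ, cos λ, 0), so ΔE = −sin(21.8264°)·(-476.8) + cos(21.8264°)·629.1 = 761.27 m.
The local north axis is (−sin φ cos λ, −sin φ sin λ, cos φ), giving ΔN = 366.741 − 193.799 + 326.359 = 499.30 m.
Horizontal magnitude = √(ΔE² + ΔN²) = √(761.27² + 499.30²) = 910.41 m.

910 m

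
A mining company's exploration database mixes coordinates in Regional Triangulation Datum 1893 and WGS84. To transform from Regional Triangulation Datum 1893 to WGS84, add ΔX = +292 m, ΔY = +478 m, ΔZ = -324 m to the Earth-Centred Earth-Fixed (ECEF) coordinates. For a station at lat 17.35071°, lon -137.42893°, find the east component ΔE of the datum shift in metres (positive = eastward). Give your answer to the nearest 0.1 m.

At φ = 17.35071°, λ = -137.42893°: sin φ = 0.298220, cos φ = 0.954497, sin λ = -0.676504, cos λ = -0.736439.
ΔE = −sin λ·ΔX + cos λ·ΔY = −(-0.676504)·(292) + (-0.736439)·(478) = -154.48 m.

ΔE = -154.5 m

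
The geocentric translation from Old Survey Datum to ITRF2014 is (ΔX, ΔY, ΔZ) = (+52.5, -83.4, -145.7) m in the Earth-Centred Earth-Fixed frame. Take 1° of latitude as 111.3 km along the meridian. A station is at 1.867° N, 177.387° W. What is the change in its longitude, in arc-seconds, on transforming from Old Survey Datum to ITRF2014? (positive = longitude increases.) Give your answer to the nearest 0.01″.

Δλ = 2.77″

sin φ = 0.032580, cos φ = 0.999469, sin λ = -0.045590, cos λ = -0.998960.
East component: ΔE = −sin λ·ΔX + cos λ·ΔY = −(-0.045590)(52.5) + (-0.998960)(-83.4) = 85.71 m.
1° of latitude spans 111300 m; at latitude φ, 1° of longitude spans that × cos φ = 111240.9 m, so Δλ = 85.71 / 111240.9 × 3600 = 2.774″.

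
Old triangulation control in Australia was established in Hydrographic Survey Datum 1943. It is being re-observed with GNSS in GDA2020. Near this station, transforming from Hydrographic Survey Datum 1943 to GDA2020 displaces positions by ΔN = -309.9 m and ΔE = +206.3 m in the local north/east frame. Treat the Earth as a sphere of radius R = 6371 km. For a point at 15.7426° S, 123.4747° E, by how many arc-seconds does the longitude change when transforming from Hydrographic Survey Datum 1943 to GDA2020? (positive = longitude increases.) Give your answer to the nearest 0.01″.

Δλ = 6.94″

At latitude -15.7426°, cos φ = 0.962490.
One radian of longitude at latitude φ spans R cos φ, so Δλ = ΔE / (R cos φ) = 206.3 / (6371000 × 0.962490) = 3.3643e-05 rad = 6.939″.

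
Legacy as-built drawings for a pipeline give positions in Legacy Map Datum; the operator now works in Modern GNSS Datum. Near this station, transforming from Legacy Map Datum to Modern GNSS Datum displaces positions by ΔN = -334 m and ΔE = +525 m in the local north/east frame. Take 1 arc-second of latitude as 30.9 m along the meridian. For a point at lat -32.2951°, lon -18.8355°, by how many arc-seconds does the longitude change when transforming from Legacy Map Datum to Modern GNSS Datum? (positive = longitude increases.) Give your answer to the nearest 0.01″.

At latitude -32.2951°, cos φ = 0.845308.
1″ of longitude at this latitude = 30.90 × cos φ = 26.1200 m, so Δλ = 525.0 / 26.1200 = 20.100″.

Δλ = 20.10″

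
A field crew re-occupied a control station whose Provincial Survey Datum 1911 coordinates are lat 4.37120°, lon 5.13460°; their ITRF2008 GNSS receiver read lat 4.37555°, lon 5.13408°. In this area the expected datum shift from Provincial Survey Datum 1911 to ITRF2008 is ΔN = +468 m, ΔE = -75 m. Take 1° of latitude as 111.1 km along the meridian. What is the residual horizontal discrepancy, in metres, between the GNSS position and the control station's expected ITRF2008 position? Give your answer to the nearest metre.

23 m

Observed coordinate differences: Δφ = +0.00435°, Δλ = -0.00052°.
Converting to metres (1° lat = 111100 m, cos φ = 0.997091): observed ΔN = 483.3 m, observed ΔE = -57.6 m.
Subtracting the expected shift leaves a residual of 483.3 − (468) = 15.3 m north and -57.6 − (-75) = 17.4 m east.
Residual distance = √(15.3² + 17.4²) = 23.2 m.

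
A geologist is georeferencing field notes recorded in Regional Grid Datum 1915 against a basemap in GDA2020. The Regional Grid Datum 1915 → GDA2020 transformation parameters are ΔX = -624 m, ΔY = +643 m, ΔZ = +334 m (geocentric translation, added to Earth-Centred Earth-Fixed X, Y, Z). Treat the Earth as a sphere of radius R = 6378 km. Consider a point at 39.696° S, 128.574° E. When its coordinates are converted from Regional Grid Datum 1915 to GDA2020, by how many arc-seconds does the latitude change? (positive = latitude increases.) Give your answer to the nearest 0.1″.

sin φ = -0.638714, cos φ = 0.769444, sin λ = 0.781803, cos λ = -0.623525.
North component: ΔN = −sin φ cos λ·ΔX − sin φ sin λ·ΔY + cos φ·ΔZ = −(-0.638714)(-0.623525)(-624) − (-0.638714)(0.781803)(643) + (0.769444)(334) = 826.59 m.
1° of latitude spans πR/180 = 111317 m, so Δφ = 826.59 / 111317 × 3600 = 26.732″.

Δφ = 26.7″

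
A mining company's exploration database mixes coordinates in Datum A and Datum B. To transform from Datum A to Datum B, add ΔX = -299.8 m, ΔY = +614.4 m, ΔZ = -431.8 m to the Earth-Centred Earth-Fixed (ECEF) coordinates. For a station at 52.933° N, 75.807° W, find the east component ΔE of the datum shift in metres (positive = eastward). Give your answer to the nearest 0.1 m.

ΔE = -140.0 m

The local east axis at (φ, λ) is (−sin λ, cos λ, 0), so ΔE = −sin(-75.807°)·(-299.8) + cos(-75.807°)·614.4 = -140.00 m.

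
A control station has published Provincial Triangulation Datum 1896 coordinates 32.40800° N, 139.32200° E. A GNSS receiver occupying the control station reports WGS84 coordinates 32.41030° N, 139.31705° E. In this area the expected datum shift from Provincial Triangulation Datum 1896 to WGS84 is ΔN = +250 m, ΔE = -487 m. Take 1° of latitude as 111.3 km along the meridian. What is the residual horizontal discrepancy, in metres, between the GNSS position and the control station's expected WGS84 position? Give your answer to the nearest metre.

Observed coordinate differences: Δφ = +0.00230°, Δλ = -0.00495°.
Converting to metres (1° lat = 111300 m, cos φ = 0.844253): observed ΔN = 256.0 m, observed ΔE = -465.1 m.
Subtracting the expected shift leaves a residual of 256.0 − (250) = 6.0 m north and -465.1 − (-487) = 21.9 m east.
Residual distance = √(6.0² + 21.9²) = 22.7 m.

23 m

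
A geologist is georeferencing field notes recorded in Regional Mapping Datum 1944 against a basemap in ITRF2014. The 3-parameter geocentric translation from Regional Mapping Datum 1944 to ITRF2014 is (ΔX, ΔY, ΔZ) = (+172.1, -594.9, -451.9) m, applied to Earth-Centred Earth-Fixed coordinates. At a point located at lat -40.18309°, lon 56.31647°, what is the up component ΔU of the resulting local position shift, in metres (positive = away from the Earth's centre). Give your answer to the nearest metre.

At φ = -40.18309°, λ = 56.31647°: sin φ = -0.645232, cos φ = 0.763986, sin λ = 0.832114, cos λ = 0.554605.
ΔU = cos φ cos λ·ΔX + cos φ sin λ·ΔY + sin φ·ΔZ = (0.763986)(0.554605)(172.1) + (0.763986)(0.832114)(-594.9) + (-0.645232)(-451.9) = -13.69 m.

ΔU = -14 m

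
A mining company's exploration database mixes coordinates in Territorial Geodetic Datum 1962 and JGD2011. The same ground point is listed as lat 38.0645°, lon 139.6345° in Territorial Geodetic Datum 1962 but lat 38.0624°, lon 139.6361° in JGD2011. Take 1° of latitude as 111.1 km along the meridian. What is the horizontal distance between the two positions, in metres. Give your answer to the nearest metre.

Δφ = 38.0624° − 38.0645° = -0.0021°; Δλ = 139.6361° − 139.6345° = +0.0016°.
ΔN = Δφ × 111100 = -233.3 m; ΔE = Δλ × 111100 × cos(38.0645°) = +0.0016 × 111100 × 0.787317 = 140.0 m.
Distance = √(ΔE² + ΔN²) = √(140.0² + (-233.3)²) = 272.1 m.

272 m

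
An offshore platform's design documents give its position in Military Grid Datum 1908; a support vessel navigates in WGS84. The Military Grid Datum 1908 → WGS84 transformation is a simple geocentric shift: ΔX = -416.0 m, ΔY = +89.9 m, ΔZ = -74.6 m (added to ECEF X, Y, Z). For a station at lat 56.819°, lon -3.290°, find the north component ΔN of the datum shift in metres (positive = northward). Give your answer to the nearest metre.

ΔN = 311 m

At φ = 56.819°, λ = -3.290°: sin φ = 0.836946, cos φ = 0.547286, sin λ = -0.057390, cos λ = 0.998352.
ΔN = −sin φ cos λ·ΔX − sin φ sin λ·ΔY + cos φ·ΔZ = −(0.836946)(0.998352)(-416.0) − (0.836946)(-0.057390)(89.9) + (0.547286)(-74.6) = 311.09 m.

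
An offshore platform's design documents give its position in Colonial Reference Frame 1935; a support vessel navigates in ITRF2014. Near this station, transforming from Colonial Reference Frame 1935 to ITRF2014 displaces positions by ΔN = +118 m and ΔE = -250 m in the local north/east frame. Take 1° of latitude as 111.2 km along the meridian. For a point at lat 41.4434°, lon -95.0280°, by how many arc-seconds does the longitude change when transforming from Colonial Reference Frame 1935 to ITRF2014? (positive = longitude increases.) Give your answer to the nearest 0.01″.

At latitude 41.4434°, cos φ = 0.749610.
1° of longitude at this latitude = 111.2 × cos φ = 83.36 km, so Δλ = -250.0 / 83356.6 = -0.0029992° = -10.797″.

Δλ = -10.80″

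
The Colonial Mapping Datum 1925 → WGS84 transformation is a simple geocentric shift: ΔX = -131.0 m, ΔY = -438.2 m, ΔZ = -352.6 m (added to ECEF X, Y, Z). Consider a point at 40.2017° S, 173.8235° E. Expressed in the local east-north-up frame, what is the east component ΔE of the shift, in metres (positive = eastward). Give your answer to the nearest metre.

At φ = -40.2017°, λ = 173.8235°: sin φ = -0.645480, cos φ = 0.763777, sin λ = 0.107592, cos λ = -0.994195.
ΔE = −sin λ·ΔX + cos λ·ΔY = −(0.107592)·(-131.0) + (-0.994195)·(-438.2) = 449.75 m.

ΔE = 450 m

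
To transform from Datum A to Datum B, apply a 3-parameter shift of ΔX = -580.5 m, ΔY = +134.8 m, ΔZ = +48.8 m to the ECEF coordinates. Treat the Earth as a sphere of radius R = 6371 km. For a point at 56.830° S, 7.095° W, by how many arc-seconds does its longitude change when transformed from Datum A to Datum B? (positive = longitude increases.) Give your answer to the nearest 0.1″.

Δλ = 3.7″

sin φ = -0.837051, cos φ = 0.547125, sin λ = -0.123515, cos λ = 0.992343.
East component: ΔE = −sin λ·ΔX + cos λ·ΔY = −(-0.123515)(-580.5) + (0.992343)(134.8) = 62.07 m.
1° of latitude spans πR/180 = 111195 m; at latitude φ, 1° of longitude spans that × cos φ = 60837.5 m, so Δλ = 62.07 / 60837.5 × 3600 = 3.673″.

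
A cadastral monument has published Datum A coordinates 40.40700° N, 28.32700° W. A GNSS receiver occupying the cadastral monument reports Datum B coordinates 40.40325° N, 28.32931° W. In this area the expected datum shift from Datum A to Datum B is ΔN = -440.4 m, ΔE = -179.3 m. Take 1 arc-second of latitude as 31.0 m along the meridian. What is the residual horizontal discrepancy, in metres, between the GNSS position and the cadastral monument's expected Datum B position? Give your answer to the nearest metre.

28 m

Observed coordinate differences: Δφ = -0.00375°, Δλ = -0.00231°.
Converting to metres (1° lat = 111600 m, cos φ = 0.761459): observed ΔN = -418.5 m, observed ΔE = -196.3 m.
Subtracting the expected shift leaves a residual of -418.5 − (-440.4) = 21.9 m north and -196.3 − (-179.3) = -17.0 m east.
Residual distance = √(21.9² + (-17.0)²) = 27.7 m.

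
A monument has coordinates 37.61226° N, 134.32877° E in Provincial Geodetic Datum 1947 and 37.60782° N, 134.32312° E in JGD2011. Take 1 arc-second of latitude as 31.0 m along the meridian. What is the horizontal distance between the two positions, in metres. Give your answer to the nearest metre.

704 m

Δφ = 37.60782° − 37.61226° = -0.00444°; Δλ = 134.32312° − 134.32877° = -0.00565°.
1° of latitude = 3600 × 31.00 = 111600 m.
ΔN = Δφ × 111600 = -495.5 m; ΔE = Δλ × 111600 × cos(37.61226°) = -0.00565 × 111600 × 0.792159 = -499.5 m.
Distance = √(ΔE² + ΔN²) = √((-499.5)² + (-495.5)²) = 703.6 m.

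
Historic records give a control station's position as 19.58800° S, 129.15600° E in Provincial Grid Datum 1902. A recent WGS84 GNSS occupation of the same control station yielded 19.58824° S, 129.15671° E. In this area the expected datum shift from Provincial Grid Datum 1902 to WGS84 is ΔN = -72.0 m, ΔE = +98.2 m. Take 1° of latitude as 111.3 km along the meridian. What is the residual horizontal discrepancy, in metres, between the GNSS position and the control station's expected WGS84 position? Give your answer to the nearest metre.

Observed coordinate differences: Δφ = -0.00024°, Δλ = +0.00071°.
Converting to metres (1° lat = 111300 m, cos φ = 0.942128): observed ΔN = -26.7 m, observed ΔE = 74.4 m.
Subtracting the expected shift leaves a residual of -26.7 − (-72.0) = 45.3 m north and 74.4 − (98.2) = -23.8 m east.
Residual distance = √(45.3² + (-23.8)²) = 51.1 m.

51 m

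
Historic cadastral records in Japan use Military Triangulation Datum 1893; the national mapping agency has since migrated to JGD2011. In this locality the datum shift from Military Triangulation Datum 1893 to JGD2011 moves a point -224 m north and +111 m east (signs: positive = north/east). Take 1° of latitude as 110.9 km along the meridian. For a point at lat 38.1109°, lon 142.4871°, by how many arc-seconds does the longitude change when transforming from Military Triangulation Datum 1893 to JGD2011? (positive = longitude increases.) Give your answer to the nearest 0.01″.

At latitude 38.1109°, cos φ = 0.786818.
1° of longitude at this latitude = 110.9 × cos φ = 87.26 km, so Δλ = 111.0 / 87258.1 = 0.0012721° = 4.580″.

Δλ = 4.58″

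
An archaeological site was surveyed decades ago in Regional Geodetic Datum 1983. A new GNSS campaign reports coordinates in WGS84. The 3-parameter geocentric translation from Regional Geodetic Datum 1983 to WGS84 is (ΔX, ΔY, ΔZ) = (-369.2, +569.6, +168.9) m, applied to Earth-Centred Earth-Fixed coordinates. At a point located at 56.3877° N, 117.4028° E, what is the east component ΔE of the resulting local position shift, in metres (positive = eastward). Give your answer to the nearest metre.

ΔE = 66 m

The local east axis at (φ, λ) is (−sin λ, cos λ, 0), so ΔE = −sin(117.4028°)·(-369.2) + cos(117.4028°)·569.6 = 65.62 m.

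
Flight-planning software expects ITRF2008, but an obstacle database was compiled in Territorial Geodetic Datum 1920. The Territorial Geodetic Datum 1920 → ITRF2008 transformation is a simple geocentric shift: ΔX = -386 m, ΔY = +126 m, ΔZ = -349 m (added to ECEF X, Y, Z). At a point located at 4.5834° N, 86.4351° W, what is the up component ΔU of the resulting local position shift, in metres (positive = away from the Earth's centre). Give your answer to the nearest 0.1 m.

ΔU = -177.2 m

At φ = 4.5834°, λ = -86.4351°: sin φ = 0.079910, cos φ = 0.996802, sin λ = -0.998065, cos λ = 0.062179.
ΔU = cos φ cos λ·ΔX + cos φ sin λ·ΔY + sin φ·ΔZ = (0.996802)(0.062179)(-386) + (0.996802)(-0.998065)(126) + (0.079910)(-349) = -177.17 m.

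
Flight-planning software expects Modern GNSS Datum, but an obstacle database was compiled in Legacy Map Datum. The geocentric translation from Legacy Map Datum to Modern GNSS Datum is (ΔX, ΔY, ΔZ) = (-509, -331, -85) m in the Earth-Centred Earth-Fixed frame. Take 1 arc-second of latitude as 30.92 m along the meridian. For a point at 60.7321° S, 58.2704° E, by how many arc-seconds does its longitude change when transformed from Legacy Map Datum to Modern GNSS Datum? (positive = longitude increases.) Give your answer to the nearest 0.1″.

sin φ = -0.872343, cos φ = 0.488894, sin λ = 0.850540, cos λ = 0.525911.
East component: ΔE = −sin λ·ΔX + cos λ·ΔY = −(0.850540)(-509) + (0.525911)(-331) = 258.85 m.
1° of latitude spans 3600 × 30.92 = 111312 m; at latitude φ, 1° of longitude spans that × cos φ = 54419.7 m, so Δλ = 258.85 / 54419.7 × 3600 = 17.123″.

Δλ = 17.1″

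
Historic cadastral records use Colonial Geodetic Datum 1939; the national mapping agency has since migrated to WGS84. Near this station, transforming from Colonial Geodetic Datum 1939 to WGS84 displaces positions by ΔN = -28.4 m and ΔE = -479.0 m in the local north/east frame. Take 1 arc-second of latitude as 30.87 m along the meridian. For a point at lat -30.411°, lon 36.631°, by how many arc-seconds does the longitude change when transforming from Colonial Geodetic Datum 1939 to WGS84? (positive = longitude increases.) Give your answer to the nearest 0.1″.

At latitude -30.411°, cos φ = 0.862417.
1″ of longitude at this latitude = 30.87 × cos φ = 26.6228 m, so Δλ = -479.0 / 26.6228 = -17.992″.

Δλ = -18.0″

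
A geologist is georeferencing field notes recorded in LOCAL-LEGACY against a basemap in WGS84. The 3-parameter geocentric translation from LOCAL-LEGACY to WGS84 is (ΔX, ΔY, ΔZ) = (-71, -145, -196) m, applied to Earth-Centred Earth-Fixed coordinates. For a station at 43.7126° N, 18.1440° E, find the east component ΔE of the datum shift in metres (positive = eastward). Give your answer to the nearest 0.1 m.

The local east axis at (φ, λ) is (−sin λ, cos λ, 0), so ΔE = −sin(18.1440°)·(-71) + cos(18.1440°)·(-145) = -115.68 m.

ΔE = -115.7 m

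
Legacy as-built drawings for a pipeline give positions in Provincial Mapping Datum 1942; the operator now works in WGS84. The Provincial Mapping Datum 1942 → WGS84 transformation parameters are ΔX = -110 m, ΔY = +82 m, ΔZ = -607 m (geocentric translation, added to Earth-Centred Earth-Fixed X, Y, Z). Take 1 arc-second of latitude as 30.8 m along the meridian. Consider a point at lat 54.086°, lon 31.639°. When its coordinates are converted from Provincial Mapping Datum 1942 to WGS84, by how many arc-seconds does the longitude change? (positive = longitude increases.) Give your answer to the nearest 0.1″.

Δλ = 7.1″

sin φ = 0.809898, cos φ = 0.586570, sin λ = 0.524566, cos λ = 0.851370.
East component: ΔE = −sin λ·ΔX + cos λ·ΔY = −(0.524566)(-110) + (0.851370)(82) = 127.51 m.
1° of latitude spans 3600 × 30.80 = 110880 m; at latitude φ, 1° of longitude spans that × cos φ = 65038.9 m, so Δλ = 127.51 / 65038.9 × 3600 = 7.058″.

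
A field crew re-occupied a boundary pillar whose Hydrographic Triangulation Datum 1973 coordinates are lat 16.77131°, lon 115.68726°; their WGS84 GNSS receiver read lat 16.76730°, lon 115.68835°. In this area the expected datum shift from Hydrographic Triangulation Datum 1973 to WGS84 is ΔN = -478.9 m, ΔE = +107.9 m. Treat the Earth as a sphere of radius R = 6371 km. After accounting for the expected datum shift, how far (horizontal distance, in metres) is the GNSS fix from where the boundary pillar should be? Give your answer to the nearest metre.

Observed coordinate differences: Δφ = -0.00401°, Δλ = +0.00109°.
Converting to metres (1° lat = 111195 m, cos φ = 0.957464): observed ΔN = -445.9 m, observed ΔE = 116.0 m.
Subtracting the expected shift leaves a residual of -445.9 − (-478.9) = 33.0 m north and 116.0 − (107.9) = 8.1 m east.
Residual distance = √(33.0² + 8.1²) = 34.0 m.

34 m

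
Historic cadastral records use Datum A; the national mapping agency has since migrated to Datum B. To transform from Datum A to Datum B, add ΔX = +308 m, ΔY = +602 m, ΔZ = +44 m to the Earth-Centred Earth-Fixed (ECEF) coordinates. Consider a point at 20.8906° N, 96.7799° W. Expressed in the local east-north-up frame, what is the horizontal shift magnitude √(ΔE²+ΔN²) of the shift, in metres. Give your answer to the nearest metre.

The local east axis at (φ, λ) is (−sin λ, cos λ, 0), so ΔE = −sin(-96.7799°)·308 + cos(-96.7799°)·602 = 234.78 m.
The local north axis is (−sin φ cos λ, −sin φ sin λ, cos φ), giving ΔN = 12.966 + 213.163 + 41.108 = 267.24 m.
Horizontal magnitude = √(ΔE² + ΔN²) = √(234.78² + 267.24²) = 355.72 m.

356 m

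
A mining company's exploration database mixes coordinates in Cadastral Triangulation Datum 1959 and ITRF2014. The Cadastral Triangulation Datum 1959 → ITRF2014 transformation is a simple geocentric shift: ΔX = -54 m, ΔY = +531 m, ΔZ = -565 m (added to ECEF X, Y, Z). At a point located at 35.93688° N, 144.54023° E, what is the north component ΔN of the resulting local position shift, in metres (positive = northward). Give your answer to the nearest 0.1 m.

ΔN = -664.1 m

At φ = 35.93688°, λ = 144.54023°: sin φ = 0.586894, cos φ = 0.809664, sin λ = 0.580131, cos λ = -0.814523.
ΔN = −sin φ cos λ·ΔX − sin φ sin λ·ΔY + cos φ·ΔZ = −(0.586894)(-0.814523)(-54) − (0.586894)(0.580131)(531) + (0.809664)(-565) = -664.07 m.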